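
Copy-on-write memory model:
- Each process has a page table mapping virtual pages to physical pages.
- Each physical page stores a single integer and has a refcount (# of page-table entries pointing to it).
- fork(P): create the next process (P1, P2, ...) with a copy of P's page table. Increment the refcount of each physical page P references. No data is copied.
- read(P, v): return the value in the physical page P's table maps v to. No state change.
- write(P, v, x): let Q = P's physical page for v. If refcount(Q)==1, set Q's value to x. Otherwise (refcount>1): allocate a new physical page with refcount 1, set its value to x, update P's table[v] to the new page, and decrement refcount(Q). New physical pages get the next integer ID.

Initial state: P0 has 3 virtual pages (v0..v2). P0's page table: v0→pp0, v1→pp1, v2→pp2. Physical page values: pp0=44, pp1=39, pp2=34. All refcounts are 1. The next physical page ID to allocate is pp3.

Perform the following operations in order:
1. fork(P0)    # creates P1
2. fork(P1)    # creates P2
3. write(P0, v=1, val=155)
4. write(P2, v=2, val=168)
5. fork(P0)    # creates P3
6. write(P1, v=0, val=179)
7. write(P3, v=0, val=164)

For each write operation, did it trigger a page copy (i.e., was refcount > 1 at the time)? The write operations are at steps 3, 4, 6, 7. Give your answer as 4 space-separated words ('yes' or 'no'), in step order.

Op 1: fork(P0) -> P1. 3 ppages; refcounts: pp0:2 pp1:2 pp2:2
Op 2: fork(P1) -> P2. 3 ppages; refcounts: pp0:3 pp1:3 pp2:3
Op 3: write(P0, v1, 155). refcount(pp1)=3>1 -> COPY to pp3. 4 ppages; refcounts: pp0:3 pp1:2 pp2:3 pp3:1
Op 4: write(P2, v2, 168). refcount(pp2)=3>1 -> COPY to pp4. 5 ppages; refcounts: pp0:3 pp1:2 pp2:2 pp3:1 pp4:1
Op 5: fork(P0) -> P3. 5 ppages; refcounts: pp0:4 pp1:2 pp2:3 pp3:2 pp4:1
Op 6: write(P1, v0, 179). refcount(pp0)=4>1 -> COPY to pp5. 6 ppages; refcounts: pp0:3 pp1:2 pp2:3 pp3:2 pp4:1 pp5:1
Op 7: write(P3, v0, 164). refcount(pp0)=3>1 -> COPY to pp6. 7 ppages; refcounts: pp0:2 pp1:2 pp2:3 pp3:2 pp4:1 pp5:1 pp6:1

yes yes yes yes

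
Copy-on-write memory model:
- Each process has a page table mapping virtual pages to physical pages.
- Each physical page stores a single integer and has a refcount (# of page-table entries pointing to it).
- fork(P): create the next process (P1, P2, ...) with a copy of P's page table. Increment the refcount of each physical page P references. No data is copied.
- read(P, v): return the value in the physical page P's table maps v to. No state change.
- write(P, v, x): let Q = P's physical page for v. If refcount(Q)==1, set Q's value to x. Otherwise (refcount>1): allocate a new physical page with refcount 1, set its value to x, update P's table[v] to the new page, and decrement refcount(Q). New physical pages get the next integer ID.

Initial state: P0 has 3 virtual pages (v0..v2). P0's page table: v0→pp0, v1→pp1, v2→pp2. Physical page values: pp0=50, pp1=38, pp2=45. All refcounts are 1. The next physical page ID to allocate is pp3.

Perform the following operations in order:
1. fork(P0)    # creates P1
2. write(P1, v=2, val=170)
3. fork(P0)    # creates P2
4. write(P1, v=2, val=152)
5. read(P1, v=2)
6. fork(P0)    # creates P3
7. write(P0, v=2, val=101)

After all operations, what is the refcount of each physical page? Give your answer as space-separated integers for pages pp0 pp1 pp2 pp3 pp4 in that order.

Answer: 4 4 2 1 1

Derivation:
Op 1: fork(P0) -> P1. 3 ppages; refcounts: pp0:2 pp1:2 pp2:2
Op 2: write(P1, v2, 170). refcount(pp2)=2>1 -> COPY to pp3. 4 ppages; refcounts: pp0:2 pp1:2 pp2:1 pp3:1
Op 3: fork(P0) -> P2. 4 ppages; refcounts: pp0:3 pp1:3 pp2:2 pp3:1
Op 4: write(P1, v2, 152). refcount(pp3)=1 -> write in place. 4 ppages; refcounts: pp0:3 pp1:3 pp2:2 pp3:1
Op 5: read(P1, v2) -> 152. No state change.
Op 6: fork(P0) -> P3. 4 ppages; refcounts: pp0:4 pp1:4 pp2:3 pp3:1
Op 7: write(P0, v2, 101). refcount(pp2)=3>1 -> COPY to pp4. 5 ppages; refcounts: pp0:4 pp1:4 pp2:2 pp3:1 pp4:1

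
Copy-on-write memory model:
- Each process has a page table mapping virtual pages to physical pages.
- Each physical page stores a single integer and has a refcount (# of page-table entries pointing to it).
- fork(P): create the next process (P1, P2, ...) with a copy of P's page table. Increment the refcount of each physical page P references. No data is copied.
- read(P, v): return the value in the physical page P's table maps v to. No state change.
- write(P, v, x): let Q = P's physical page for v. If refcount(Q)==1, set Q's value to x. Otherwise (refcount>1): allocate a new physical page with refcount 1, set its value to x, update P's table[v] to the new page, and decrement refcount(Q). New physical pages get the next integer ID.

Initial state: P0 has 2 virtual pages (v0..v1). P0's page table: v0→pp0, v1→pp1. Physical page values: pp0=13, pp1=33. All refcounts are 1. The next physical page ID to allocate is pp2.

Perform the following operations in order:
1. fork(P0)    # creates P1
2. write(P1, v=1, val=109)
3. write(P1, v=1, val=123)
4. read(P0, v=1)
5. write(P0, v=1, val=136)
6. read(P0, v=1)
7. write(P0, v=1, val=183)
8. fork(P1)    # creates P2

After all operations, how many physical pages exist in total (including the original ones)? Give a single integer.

Op 1: fork(P0) -> P1. 2 ppages; refcounts: pp0:2 pp1:2
Op 2: write(P1, v1, 109). refcount(pp1)=2>1 -> COPY to pp2. 3 ppages; refcounts: pp0:2 pp1:1 pp2:1
Op 3: write(P1, v1, 123). refcount(pp2)=1 -> write in place. 3 ppages; refcounts: pp0:2 pp1:1 pp2:1
Op 4: read(P0, v1) -> 33. No state change.
Op 5: write(P0, v1, 136). refcount(pp1)=1 -> write in place. 3 ppages; refcounts: pp0:2 pp1:1 pp2:1
Op 6: read(P0, v1) -> 136. No state change.
Op 7: write(P0, v1, 183). refcount(pp1)=1 -> write in place. 3 ppages; refcounts: pp0:2 pp1:1 pp2:1
Op 8: fork(P1) -> P2. 3 ppages; refcounts: pp0:3 pp1:1 pp2:2

Answer: 3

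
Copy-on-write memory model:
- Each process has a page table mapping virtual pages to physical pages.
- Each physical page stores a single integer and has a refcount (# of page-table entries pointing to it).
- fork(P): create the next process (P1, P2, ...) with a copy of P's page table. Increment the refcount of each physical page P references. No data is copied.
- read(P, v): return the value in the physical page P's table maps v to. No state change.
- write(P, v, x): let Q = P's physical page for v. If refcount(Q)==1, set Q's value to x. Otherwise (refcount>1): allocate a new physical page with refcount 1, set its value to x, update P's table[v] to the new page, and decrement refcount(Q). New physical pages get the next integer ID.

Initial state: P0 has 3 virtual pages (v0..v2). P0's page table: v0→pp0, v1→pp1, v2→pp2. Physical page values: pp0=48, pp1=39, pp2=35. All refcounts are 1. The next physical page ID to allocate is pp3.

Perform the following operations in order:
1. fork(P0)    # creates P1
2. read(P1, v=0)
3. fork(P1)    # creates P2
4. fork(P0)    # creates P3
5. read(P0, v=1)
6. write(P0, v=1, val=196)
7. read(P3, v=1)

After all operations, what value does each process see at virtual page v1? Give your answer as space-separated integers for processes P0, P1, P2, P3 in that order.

Answer: 196 39 39 39

Derivation:
Op 1: fork(P0) -> P1. 3 ppages; refcounts: pp0:2 pp1:2 pp2:2
Op 2: read(P1, v0) -> 48. No state change.
Op 3: fork(P1) -> P2. 3 ppages; refcounts: pp0:3 pp1:3 pp2:3
Op 4: fork(P0) -> P3. 3 ppages; refcounts: pp0:4 pp1:4 pp2:4
Op 5: read(P0, v1) -> 39. No state change.
Op 6: write(P0, v1, 196). refcount(pp1)=4>1 -> COPY to pp3. 4 ppages; refcounts: pp0:4 pp1:3 pp2:4 pp3:1
Op 7: read(P3, v1) -> 39. No state change.
P0: v1 -> pp3 = 196
P1: v1 -> pp1 = 39
P2: v1 -> pp1 = 39
P3: v1 -> pp1 = 39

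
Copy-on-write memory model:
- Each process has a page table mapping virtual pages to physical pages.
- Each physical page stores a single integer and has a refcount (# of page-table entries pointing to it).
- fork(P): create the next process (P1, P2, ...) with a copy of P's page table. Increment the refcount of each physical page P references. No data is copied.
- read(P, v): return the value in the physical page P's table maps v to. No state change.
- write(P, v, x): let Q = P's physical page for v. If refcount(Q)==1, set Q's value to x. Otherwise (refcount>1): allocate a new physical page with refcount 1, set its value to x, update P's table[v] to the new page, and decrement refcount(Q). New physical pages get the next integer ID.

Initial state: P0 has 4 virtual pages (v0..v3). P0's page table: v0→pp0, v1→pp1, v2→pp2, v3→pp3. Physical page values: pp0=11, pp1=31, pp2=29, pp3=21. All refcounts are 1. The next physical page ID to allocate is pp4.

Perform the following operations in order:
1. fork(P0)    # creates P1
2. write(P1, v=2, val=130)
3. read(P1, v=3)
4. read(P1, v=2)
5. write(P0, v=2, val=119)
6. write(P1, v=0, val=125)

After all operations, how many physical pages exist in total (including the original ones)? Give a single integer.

Answer: 6

Derivation:
Op 1: fork(P0) -> P1. 4 ppages; refcounts: pp0:2 pp1:2 pp2:2 pp3:2
Op 2: write(P1, v2, 130). refcount(pp2)=2>1 -> COPY to pp4. 5 ppages; refcounts: pp0:2 pp1:2 pp2:1 pp3:2 pp4:1
Op 3: read(P1, v3) -> 21. No state change.
Op 4: read(P1, v2) -> 130. No state change.
Op 5: write(P0, v2, 119). refcount(pp2)=1 -> write in place. 5 ppages; refcounts: pp0:2 pp1:2 pp2:1 pp3:2 pp4:1
Op 6: write(P1, v0, 125). refcount(pp0)=2>1 -> COPY to pp5. 6 ppages; refcounts: pp0:1 pp1:2 pp2:1 pp3:2 pp4:1 pp5:1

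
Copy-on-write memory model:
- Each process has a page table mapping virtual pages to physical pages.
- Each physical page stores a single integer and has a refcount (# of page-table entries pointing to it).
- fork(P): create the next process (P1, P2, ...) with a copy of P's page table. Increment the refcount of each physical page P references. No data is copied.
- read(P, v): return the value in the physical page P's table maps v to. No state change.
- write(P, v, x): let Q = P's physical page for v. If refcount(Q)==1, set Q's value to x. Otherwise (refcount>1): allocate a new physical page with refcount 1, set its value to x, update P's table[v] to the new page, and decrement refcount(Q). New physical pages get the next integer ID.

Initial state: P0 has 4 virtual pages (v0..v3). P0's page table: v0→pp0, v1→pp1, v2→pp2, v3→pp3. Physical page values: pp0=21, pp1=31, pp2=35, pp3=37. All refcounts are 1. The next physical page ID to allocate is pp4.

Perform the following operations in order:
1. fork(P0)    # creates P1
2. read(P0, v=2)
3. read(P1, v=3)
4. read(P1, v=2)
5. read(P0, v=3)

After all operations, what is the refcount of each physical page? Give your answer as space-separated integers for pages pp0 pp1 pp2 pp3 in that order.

Answer: 2 2 2 2

Derivation:
Op 1: fork(P0) -> P1. 4 ppages; refcounts: pp0:2 pp1:2 pp2:2 pp3:2
Op 2: read(P0, v2) -> 35. No state change.
Op 3: read(P1, v3) -> 37. No state change.
Op 4: read(P1, v2) -> 35. No state change.
Op 5: read(P0, v3) -> 37. No state change.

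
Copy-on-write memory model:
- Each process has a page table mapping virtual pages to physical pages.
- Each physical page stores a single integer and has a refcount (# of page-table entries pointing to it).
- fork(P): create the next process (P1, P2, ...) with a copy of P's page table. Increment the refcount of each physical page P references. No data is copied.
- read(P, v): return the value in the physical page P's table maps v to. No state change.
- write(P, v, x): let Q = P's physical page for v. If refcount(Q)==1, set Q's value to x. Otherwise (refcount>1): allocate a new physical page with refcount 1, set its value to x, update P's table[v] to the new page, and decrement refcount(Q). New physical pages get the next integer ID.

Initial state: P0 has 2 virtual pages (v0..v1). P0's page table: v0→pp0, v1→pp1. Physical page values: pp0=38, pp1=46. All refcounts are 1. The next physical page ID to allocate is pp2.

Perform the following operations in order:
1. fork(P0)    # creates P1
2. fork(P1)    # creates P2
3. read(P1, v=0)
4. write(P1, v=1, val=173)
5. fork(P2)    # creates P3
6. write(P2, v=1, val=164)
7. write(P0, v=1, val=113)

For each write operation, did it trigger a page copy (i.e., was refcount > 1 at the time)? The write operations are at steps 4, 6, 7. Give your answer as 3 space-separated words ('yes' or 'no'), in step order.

Op 1: fork(P0) -> P1. 2 ppages; refcounts: pp0:2 pp1:2
Op 2: fork(P1) -> P2. 2 ppages; refcounts: pp0:3 pp1:3
Op 3: read(P1, v0) -> 38. No state change.
Op 4: write(P1, v1, 173). refcount(pp1)=3>1 -> COPY to pp2. 3 ppages; refcounts: pp0:3 pp1:2 pp2:1
Op 5: fork(P2) -> P3. 3 ppages; refcounts: pp0:4 pp1:3 pp2:1
Op 6: write(P2, v1, 164). refcount(pp1)=3>1 -> COPY to pp3. 4 ppages; refcounts: pp0:4 pp1:2 pp2:1 pp3:1
Op 7: write(P0, v1, 113). refcount(pp1)=2>1 -> COPY to pp4. 5 ppages; refcounts: pp0:4 pp1:1 pp2:1 pp3:1 pp4:1

yes yes yes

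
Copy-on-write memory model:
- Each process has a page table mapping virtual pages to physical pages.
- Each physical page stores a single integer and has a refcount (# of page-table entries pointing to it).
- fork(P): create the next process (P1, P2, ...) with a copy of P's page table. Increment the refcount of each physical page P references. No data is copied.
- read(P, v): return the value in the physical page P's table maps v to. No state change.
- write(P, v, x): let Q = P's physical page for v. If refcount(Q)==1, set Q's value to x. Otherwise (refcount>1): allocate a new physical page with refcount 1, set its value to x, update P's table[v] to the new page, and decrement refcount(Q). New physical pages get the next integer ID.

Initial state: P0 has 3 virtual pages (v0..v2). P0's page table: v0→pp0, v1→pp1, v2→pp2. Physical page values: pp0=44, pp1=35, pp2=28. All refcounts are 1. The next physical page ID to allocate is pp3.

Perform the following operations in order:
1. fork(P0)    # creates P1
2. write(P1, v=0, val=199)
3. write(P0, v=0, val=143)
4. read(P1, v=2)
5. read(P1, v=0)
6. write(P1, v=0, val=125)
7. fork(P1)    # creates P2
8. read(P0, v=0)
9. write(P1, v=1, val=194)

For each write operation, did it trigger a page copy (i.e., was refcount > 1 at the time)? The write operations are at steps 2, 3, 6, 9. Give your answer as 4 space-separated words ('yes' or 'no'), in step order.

Op 1: fork(P0) -> P1. 3 ppages; refcounts: pp0:2 pp1:2 pp2:2
Op 2: write(P1, v0, 199). refcount(pp0)=2>1 -> COPY to pp3. 4 ppages; refcounts: pp0:1 pp1:2 pp2:2 pp3:1
Op 3: write(P0, v0, 143). refcount(pp0)=1 -> write in place. 4 ppages; refcounts: pp0:1 pp1:2 pp2:2 pp3:1
Op 4: read(P1, v2) -> 28. No state change.
Op 5: read(P1, v0) -> 199. No state change.
Op 6: write(P1, v0, 125). refcount(pp3)=1 -> write in place. 4 ppages; refcounts: pp0:1 pp1:2 pp2:2 pp3:1
Op 7: fork(P1) -> P2. 4 ppages; refcounts: pp0:1 pp1:3 pp2:3 pp3:2
Op 8: read(P0, v0) -> 143. No state change.
Op 9: write(P1, v1, 194). refcount(pp1)=3>1 -> COPY to pp4. 5 ppages; refcounts: pp0:1 pp1:2 pp2:3 pp3:2 pp4:1

yes no no yes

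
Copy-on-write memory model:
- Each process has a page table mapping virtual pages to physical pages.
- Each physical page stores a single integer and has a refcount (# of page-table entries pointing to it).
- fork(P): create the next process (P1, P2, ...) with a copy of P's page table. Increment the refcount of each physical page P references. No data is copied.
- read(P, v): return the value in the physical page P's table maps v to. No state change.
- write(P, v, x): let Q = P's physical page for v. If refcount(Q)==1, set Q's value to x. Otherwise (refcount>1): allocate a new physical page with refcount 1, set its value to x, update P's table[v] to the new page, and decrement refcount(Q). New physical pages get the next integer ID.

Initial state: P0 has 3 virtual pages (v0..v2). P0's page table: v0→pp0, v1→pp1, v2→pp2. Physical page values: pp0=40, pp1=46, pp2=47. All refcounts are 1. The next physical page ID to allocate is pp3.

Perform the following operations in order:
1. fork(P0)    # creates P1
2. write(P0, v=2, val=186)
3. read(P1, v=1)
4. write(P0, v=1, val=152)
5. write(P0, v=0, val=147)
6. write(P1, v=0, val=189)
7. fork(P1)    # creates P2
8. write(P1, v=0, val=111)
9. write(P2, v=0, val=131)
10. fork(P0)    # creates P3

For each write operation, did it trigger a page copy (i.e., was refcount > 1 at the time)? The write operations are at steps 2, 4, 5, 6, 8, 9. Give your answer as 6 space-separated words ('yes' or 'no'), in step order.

Op 1: fork(P0) -> P1. 3 ppages; refcounts: pp0:2 pp1:2 pp2:2
Op 2: write(P0, v2, 186). refcount(pp2)=2>1 -> COPY to pp3. 4 ppages; refcounts: pp0:2 pp1:2 pp2:1 pp3:1
Op 3: read(P1, v1) -> 46. No state change.
Op 4: write(P0, v1, 152). refcount(pp1)=2>1 -> COPY to pp4. 5 ppages; refcounts: pp0:2 pp1:1 pp2:1 pp3:1 pp4:1
Op 5: write(P0, v0, 147). refcount(pp0)=2>1 -> COPY to pp5. 6 ppages; refcounts: pp0:1 pp1:1 pp2:1 pp3:1 pp4:1 pp5:1
Op 6: write(P1, v0, 189). refcount(pp0)=1 -> write in place. 6 ppages; refcounts: pp0:1 pp1:1 pp2:1 pp3:1 pp4:1 pp5:1
Op 7: fork(P1) -> P2. 6 ppages; refcounts: pp0:2 pp1:2 pp2:2 pp3:1 pp4:1 pp5:1
Op 8: write(P1, v0, 111). refcount(pp0)=2>1 -> COPY to pp6. 7 ppages; refcounts: pp0:1 pp1:2 pp2:2 pp3:1 pp4:1 pp5:1 pp6:1
Op 9: write(P2, v0, 131). refcount(pp0)=1 -> write in place. 7 ppages; refcounts: pp0:1 pp1:2 pp2:2 pp3:1 pp4:1 pp5:1 pp6:1
Op 10: fork(P0) -> P3. 7 ppages; refcounts: pp0:1 pp1:2 pp2:2 pp3:2 pp4:2 pp5:2 pp6:1

yes yes yes no yes no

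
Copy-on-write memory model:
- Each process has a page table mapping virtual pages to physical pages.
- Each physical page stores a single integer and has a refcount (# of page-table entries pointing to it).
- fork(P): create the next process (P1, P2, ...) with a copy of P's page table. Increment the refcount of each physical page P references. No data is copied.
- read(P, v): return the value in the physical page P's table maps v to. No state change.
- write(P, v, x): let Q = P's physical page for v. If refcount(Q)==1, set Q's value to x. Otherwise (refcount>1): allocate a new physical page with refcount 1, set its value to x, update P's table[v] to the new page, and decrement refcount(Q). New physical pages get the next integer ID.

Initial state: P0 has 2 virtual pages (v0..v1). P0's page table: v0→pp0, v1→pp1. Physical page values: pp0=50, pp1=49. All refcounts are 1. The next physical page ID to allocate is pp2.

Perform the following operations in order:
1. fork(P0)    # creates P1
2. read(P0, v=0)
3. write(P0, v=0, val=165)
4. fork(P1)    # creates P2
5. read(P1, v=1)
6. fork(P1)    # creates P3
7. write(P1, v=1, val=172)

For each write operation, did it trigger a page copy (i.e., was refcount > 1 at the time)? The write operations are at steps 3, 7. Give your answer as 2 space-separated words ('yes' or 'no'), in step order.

Op 1: fork(P0) -> P1. 2 ppages; refcounts: pp0:2 pp1:2
Op 2: read(P0, v0) -> 50. No state change.
Op 3: write(P0, v0, 165). refcount(pp0)=2>1 -> COPY to pp2. 3 ppages; refcounts: pp0:1 pp1:2 pp2:1
Op 4: fork(P1) -> P2. 3 ppages; refcounts: pp0:2 pp1:3 pp2:1
Op 5: read(P1, v1) -> 49. No state change.
Op 6: fork(P1) -> P3. 3 ppages; refcounts: pp0:3 pp1:4 pp2:1
Op 7: write(P1, v1, 172). refcount(pp1)=4>1 -> COPY to pp3. 4 ppages; refcounts: pp0:3 pp1:3 pp2:1 pp3:1

yes yes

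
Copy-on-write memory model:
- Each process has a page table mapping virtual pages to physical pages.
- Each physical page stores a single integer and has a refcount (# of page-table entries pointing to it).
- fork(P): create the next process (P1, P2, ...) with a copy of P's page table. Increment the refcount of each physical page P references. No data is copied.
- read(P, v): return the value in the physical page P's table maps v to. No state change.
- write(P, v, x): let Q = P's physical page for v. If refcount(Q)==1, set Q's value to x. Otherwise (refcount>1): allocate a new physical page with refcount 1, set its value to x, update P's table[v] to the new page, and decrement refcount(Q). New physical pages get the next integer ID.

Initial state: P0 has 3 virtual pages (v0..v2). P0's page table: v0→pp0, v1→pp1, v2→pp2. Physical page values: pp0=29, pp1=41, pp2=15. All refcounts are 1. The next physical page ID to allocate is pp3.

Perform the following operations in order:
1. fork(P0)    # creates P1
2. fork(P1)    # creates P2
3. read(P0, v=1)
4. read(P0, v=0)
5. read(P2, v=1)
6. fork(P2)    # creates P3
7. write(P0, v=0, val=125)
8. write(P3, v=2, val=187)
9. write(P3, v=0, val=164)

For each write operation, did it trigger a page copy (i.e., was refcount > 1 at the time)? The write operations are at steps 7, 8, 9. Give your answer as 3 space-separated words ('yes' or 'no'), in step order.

Op 1: fork(P0) -> P1. 3 ppages; refcounts: pp0:2 pp1:2 pp2:2
Op 2: fork(P1) -> P2. 3 ppages; refcounts: pp0:3 pp1:3 pp2:3
Op 3: read(P0, v1) -> 41. No state change.
Op 4: read(P0, v0) -> 29. No state change.
Op 5: read(P2, v1) -> 41. No state change.
Op 6: fork(P2) -> P3. 3 ppages; refcounts: pp0:4 pp1:4 pp2:4
Op 7: write(P0, v0, 125). refcount(pp0)=4>1 -> COPY to pp3. 4 ppages; refcounts: pp0:3 pp1:4 pp2:4 pp3:1
Op 8: write(P3, v2, 187). refcount(pp2)=4>1 -> COPY to pp4. 5 ppages; refcounts: pp0:3 pp1:4 pp2:3 pp3:1 pp4:1
Op 9: write(P3, v0, 164). refcount(pp0)=3>1 -> COPY to pp5. 6 ppages; refcounts: pp0:2 pp1:4 pp2:3 pp3:1 pp4:1 pp5:1

yes yes yes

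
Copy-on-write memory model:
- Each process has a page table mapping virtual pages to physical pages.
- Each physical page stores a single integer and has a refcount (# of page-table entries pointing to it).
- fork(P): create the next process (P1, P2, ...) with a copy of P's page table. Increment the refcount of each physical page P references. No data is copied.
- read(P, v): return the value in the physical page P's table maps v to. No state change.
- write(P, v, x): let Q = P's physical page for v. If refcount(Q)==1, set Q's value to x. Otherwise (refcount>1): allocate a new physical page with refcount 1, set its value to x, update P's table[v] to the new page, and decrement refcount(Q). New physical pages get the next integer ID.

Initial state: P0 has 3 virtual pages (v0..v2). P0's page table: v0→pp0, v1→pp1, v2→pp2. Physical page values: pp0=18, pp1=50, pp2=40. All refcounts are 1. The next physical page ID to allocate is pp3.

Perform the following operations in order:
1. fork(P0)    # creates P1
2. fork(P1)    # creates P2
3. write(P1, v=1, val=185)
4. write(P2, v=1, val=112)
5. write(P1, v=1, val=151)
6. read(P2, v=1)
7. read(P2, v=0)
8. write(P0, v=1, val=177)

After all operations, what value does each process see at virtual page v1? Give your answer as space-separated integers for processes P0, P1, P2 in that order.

Op 1: fork(P0) -> P1. 3 ppages; refcounts: pp0:2 pp1:2 pp2:2
Op 2: fork(P1) -> P2. 3 ppages; refcounts: pp0:3 pp1:3 pp2:3
Op 3: write(P1, v1, 185). refcount(pp1)=3>1 -> COPY to pp3. 4 ppages; refcounts: pp0:3 pp1:2 pp2:3 pp3:1
Op 4: write(P2, v1, 112). refcount(pp1)=2>1 -> COPY to pp4. 5 ppages; refcounts: pp0:3 pp1:1 pp2:3 pp3:1 pp4:1
Op 5: write(P1, v1, 151). refcount(pp3)=1 -> write in place. 5 ppages; refcounts: pp0:3 pp1:1 pp2:3 pp3:1 pp4:1
Op 6: read(P2, v1) -> 112. No state change.
Op 7: read(P2, v0) -> 18. No state change.
Op 8: write(P0, v1, 177). refcount(pp1)=1 -> write in place. 5 ppages; refcounts: pp0:3 pp1:1 pp2:3 pp3:1 pp4:1
P0: v1 -> pp1 = 177
P1: v1 -> pp3 = 151
P2: v1 -> pp4 = 112

Answer: 177 151 112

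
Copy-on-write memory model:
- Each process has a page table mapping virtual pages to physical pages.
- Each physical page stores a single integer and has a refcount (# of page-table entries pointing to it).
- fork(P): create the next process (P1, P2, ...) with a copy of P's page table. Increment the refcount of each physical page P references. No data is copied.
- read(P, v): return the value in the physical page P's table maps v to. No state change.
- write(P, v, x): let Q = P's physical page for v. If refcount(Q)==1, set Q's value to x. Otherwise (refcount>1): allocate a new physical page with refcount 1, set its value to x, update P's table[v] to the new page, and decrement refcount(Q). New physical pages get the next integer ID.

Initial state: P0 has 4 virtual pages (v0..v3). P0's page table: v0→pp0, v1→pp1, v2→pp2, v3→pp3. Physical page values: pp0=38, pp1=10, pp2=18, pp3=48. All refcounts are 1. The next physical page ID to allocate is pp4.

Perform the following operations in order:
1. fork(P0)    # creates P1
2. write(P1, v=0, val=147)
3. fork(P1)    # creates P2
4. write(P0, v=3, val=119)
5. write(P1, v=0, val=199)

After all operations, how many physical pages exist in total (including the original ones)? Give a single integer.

Answer: 7

Derivation:
Op 1: fork(P0) -> P1. 4 ppages; refcounts: pp0:2 pp1:2 pp2:2 pp3:2
Op 2: write(P1, v0, 147). refcount(pp0)=2>1 -> COPY to pp4. 5 ppages; refcounts: pp0:1 pp1:2 pp2:2 pp3:2 pp4:1
Op 3: fork(P1) -> P2. 5 ppages; refcounts: pp0:1 pp1:3 pp2:3 pp3:3 pp4:2
Op 4: write(P0, v3, 119). refcount(pp3)=3>1 -> COPY to pp5. 6 ppages; refcounts: pp0:1 pp1:3 pp2:3 pp3:2 pp4:2 pp5:1
Op 5: write(P1, v0, 199). refcount(pp4)=2>1 -> COPY to pp6. 7 ppages; refcounts: pp0:1 pp1:3 pp2:3 pp3:2 pp4:1 pp5:1 pp6:1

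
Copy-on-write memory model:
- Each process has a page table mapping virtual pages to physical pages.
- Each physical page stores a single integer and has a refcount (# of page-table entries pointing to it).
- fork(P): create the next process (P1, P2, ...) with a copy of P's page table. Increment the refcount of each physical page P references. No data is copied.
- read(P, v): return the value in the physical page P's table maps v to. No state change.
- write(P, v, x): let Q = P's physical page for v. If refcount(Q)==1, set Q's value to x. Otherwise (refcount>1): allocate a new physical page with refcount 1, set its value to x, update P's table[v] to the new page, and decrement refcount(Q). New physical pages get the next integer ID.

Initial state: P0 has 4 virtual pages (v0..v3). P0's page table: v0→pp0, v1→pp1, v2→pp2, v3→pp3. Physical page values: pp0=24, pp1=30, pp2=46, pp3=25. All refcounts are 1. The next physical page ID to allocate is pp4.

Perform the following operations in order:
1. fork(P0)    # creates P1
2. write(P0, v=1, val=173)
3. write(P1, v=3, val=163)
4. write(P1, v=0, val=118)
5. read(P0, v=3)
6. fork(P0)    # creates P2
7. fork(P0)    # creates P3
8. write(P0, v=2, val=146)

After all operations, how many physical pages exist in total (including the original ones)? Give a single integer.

Op 1: fork(P0) -> P1. 4 ppages; refcounts: pp0:2 pp1:2 pp2:2 pp3:2
Op 2: write(P0, v1, 173). refcount(pp1)=2>1 -> COPY to pp4. 5 ppages; refcounts: pp0:2 pp1:1 pp2:2 pp3:2 pp4:1
Op 3: write(P1, v3, 163). refcount(pp3)=2>1 -> COPY to pp5. 6 ppages; refcounts: pp0:2 pp1:1 pp2:2 pp3:1 pp4:1 pp5:1
Op 4: write(P1, v0, 118). refcount(pp0)=2>1 -> COPY to pp6. 7 ppages; refcounts: pp0:1 pp1:1 pp2:2 pp3:1 pp4:1 pp5:1 pp6:1
Op 5: read(P0, v3) -> 25. No state change.
Op 6: fork(P0) -> P2. 7 ppages; refcounts: pp0:2 pp1:1 pp2:3 pp3:2 pp4:2 pp5:1 pp6:1
Op 7: fork(P0) -> P3. 7 ppages; refcounts: pp0:3 pp1:1 pp2:4 pp3:3 pp4:3 pp5:1 pp6:1
Op 8: write(P0, v2, 146). refcount(pp2)=4>1 -> COPY to pp7. 8 ppages; refcounts: pp0:3 pp1:1 pp2:3 pp3:3 pp4:3 pp5:1 pp6:1 pp7:1

Answer: 8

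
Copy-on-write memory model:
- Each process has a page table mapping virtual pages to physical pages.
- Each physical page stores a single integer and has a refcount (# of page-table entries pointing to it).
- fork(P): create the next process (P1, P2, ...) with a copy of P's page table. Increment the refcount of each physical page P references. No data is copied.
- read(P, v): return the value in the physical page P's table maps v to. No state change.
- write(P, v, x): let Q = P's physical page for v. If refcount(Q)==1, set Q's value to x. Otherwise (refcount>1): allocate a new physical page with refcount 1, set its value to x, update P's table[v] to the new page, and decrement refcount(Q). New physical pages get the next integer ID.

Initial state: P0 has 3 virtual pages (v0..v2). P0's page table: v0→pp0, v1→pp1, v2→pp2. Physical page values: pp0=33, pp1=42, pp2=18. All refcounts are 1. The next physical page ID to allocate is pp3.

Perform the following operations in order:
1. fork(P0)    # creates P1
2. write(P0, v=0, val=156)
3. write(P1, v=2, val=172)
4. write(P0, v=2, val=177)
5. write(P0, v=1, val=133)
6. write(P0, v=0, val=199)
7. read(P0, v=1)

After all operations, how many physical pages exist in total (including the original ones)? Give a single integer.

Op 1: fork(P0) -> P1. 3 ppages; refcounts: pp0:2 pp1:2 pp2:2
Op 2: write(P0, v0, 156). refcount(pp0)=2>1 -> COPY to pp3. 4 ppages; refcounts: pp0:1 pp1:2 pp2:2 pp3:1
Op 3: write(P1, v2, 172). refcount(pp2)=2>1 -> COPY to pp4. 5 ppages; refcounts: pp0:1 pp1:2 pp2:1 pp3:1 pp4:1
Op 4: write(P0, v2, 177). refcount(pp2)=1 -> write in place. 5 ppages; refcounts: pp0:1 pp1:2 pp2:1 pp3:1 pp4:1
Op 5: write(P0, v1, 133). refcount(pp1)=2>1 -> COPY to pp5. 6 ppages; refcounts: pp0:1 pp1:1 pp2:1 pp3:1 pp4:1 pp5:1
Op 6: write(P0, v0, 199). refcount(pp3)=1 -> write in place. 6 ppages; refcounts: pp0:1 pp1:1 pp2:1 pp3:1 pp4:1 pp5:1
Op 7: read(P0, v1) -> 133. No state change.

Answer: 6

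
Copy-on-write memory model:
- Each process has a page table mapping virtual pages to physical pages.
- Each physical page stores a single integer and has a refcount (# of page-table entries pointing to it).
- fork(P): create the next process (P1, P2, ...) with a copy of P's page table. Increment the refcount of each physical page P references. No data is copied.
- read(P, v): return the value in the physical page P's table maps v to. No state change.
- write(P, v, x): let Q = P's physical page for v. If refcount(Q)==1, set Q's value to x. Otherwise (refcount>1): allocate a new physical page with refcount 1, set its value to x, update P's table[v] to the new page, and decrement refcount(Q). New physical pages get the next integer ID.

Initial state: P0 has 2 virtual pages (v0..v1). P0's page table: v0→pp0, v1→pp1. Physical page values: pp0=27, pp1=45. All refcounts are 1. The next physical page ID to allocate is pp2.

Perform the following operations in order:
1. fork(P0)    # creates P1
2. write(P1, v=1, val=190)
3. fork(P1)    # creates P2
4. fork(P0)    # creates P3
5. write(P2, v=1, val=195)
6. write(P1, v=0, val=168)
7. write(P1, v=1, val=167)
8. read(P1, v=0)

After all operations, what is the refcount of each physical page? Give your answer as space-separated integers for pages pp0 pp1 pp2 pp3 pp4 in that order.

Answer: 3 2 1 1 1

Derivation:
Op 1: fork(P0) -> P1. 2 ppages; refcounts: pp0:2 pp1:2
Op 2: write(P1, v1, 190). refcount(pp1)=2>1 -> COPY to pp2. 3 ppages; refcounts: pp0:2 pp1:1 pp2:1
Op 3: fork(P1) -> P2. 3 ppages; refcounts: pp0:3 pp1:1 pp2:2
Op 4: fork(P0) -> P3. 3 ppages; refcounts: pp0:4 pp1:2 pp2:2
Op 5: write(P2, v1, 195). refcount(pp2)=2>1 -> COPY to pp3. 4 ppages; refcounts: pp0:4 pp1:2 pp2:1 pp3:1
Op 6: write(P1, v0, 168). refcount(pp0)=4>1 -> COPY to pp4. 5 ppages; refcounts: pp0:3 pp1:2 pp2:1 pp3:1 pp4:1
Op 7: write(P1, v1, 167). refcount(pp2)=1 -> write in place. 5 ppages; refcounts: pp0:3 pp1:2 pp2:1 pp3:1 pp4:1
Op 8: read(P1, v0) -> 168. No state change.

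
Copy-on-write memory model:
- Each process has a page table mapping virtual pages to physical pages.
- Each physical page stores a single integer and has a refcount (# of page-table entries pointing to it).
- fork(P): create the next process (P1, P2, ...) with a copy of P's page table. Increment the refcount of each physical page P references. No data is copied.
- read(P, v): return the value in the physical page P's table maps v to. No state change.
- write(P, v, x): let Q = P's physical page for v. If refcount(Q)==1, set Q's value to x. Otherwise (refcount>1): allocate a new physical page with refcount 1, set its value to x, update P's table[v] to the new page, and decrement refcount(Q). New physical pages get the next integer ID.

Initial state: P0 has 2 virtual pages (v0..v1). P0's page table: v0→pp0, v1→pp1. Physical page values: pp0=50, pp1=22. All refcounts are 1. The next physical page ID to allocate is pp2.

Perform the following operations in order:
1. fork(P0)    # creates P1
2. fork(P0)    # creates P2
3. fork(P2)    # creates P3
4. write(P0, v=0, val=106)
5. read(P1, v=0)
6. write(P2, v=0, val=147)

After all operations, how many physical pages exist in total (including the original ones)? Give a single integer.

Op 1: fork(P0) -> P1. 2 ppages; refcounts: pp0:2 pp1:2
Op 2: fork(P0) -> P2. 2 ppages; refcounts: pp0:3 pp1:3
Op 3: fork(P2) -> P3. 2 ppages; refcounts: pp0:4 pp1:4
Op 4: write(P0, v0, 106). refcount(pp0)=4>1 -> COPY to pp2. 3 ppages; refcounts: pp0:3 pp1:4 pp2:1
Op 5: read(P1, v0) -> 50. No state change.
Op 6: write(P2, v0, 147). refcount(pp0)=3>1 -> COPY to pp3. 4 ppages; refcounts: pp0:2 pp1:4 pp2:1 pp3:1

Answer: 4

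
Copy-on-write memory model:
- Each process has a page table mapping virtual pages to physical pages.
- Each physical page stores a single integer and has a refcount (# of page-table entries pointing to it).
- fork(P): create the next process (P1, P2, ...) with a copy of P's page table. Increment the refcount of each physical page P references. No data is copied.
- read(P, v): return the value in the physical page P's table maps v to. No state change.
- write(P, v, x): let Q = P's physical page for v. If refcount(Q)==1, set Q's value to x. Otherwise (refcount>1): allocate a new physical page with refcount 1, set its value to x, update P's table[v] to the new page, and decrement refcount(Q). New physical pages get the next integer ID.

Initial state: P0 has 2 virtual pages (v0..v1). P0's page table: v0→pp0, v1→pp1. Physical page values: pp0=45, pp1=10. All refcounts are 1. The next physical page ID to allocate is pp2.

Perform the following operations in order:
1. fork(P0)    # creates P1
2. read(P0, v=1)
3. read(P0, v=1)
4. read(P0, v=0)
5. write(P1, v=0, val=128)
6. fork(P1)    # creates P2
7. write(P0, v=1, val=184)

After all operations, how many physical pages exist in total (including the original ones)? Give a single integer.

Answer: 4

Derivation:
Op 1: fork(P0) -> P1. 2 ppages; refcounts: pp0:2 pp1:2
Op 2: read(P0, v1) -> 10. No state change.
Op 3: read(P0, v1) -> 10. No state change.
Op 4: read(P0, v0) -> 45. No state change.
Op 5: write(P1, v0, 128). refcount(pp0)=2>1 -> COPY to pp2. 3 ppages; refcounts: pp0:1 pp1:2 pp2:1
Op 6: fork(P1) -> P2. 3 ppages; refcounts: pp0:1 pp1:3 pp2:2
Op 7: write(P0, v1, 184). refcount(pp1)=3>1 -> COPY to pp3. 4 ppages; refcounts: pp0:1 pp1:2 pp2:2 pp3:1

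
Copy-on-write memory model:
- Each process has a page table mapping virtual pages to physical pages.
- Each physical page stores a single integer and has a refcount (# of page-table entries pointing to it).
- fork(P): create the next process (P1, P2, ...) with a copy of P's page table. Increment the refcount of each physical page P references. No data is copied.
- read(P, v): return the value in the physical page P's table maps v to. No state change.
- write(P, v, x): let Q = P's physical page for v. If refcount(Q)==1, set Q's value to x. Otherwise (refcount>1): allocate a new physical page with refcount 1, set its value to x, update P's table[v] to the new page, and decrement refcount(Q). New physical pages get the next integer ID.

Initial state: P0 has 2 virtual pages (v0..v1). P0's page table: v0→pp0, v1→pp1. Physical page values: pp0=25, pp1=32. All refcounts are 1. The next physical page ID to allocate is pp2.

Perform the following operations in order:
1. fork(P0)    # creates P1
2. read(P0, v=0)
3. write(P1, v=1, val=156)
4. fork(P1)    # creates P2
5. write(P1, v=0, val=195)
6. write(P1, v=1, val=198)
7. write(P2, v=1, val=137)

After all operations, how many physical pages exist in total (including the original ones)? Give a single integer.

Op 1: fork(P0) -> P1. 2 ppages; refcounts: pp0:2 pp1:2
Op 2: read(P0, v0) -> 25. No state change.
Op 3: write(P1, v1, 156). refcount(pp1)=2>1 -> COPY to pp2. 3 ppages; refcounts: pp0:2 pp1:1 pp2:1
Op 4: fork(P1) -> P2. 3 ppages; refcounts: pp0:3 pp1:1 pp2:2
Op 5: write(P1, v0, 195). refcount(pp0)=3>1 -> COPY to pp3. 4 ppages; refcounts: pp0:2 pp1:1 pp2:2 pp3:1
Op 6: write(P1, v1, 198). refcount(pp2)=2>1 -> COPY to pp4. 5 ppages; refcounts: pp0:2 pp1:1 pp2:1 pp3:1 pp4:1
Op 7: write(P2, v1, 137). refcount(pp2)=1 -> write in place. 5 ppages; refcounts: pp0:2 pp1:1 pp2:1 pp3:1 pp4:1

Answer: 5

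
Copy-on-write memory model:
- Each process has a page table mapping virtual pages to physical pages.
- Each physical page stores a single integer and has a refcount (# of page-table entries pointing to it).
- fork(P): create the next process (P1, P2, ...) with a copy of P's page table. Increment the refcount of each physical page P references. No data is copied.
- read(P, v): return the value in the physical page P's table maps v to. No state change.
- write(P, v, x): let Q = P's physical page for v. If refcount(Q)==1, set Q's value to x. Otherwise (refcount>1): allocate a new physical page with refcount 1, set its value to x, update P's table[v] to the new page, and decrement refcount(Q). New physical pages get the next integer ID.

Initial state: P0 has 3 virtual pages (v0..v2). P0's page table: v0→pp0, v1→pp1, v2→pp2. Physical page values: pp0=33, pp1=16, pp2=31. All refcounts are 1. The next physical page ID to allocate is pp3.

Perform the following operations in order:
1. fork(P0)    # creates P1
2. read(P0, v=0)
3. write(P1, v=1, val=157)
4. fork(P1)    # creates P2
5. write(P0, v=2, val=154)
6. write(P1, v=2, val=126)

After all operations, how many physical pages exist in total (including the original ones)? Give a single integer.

Answer: 6

Derivation:
Op 1: fork(P0) -> P1. 3 ppages; refcounts: pp0:2 pp1:2 pp2:2
Op 2: read(P0, v0) -> 33. No state change.
Op 3: write(P1, v1, 157). refcount(pp1)=2>1 -> COPY to pp3. 4 ppages; refcounts: pp0:2 pp1:1 pp2:2 pp3:1
Op 4: fork(P1) -> P2. 4 ppages; refcounts: pp0:3 pp1:1 pp2:3 pp3:2
Op 5: write(P0, v2, 154). refcount(pp2)=3>1 -> COPY to pp4. 5 ppages; refcounts: pp0:3 pp1:1 pp2:2 pp3:2 pp4:1
Op 6: write(P1, v2, 126). refcount(pp2)=2>1 -> COPY to pp5. 6 ppages; refcounts: pp0:3 pp1:1 pp2:1 pp3:2 pp4:1 pp5:1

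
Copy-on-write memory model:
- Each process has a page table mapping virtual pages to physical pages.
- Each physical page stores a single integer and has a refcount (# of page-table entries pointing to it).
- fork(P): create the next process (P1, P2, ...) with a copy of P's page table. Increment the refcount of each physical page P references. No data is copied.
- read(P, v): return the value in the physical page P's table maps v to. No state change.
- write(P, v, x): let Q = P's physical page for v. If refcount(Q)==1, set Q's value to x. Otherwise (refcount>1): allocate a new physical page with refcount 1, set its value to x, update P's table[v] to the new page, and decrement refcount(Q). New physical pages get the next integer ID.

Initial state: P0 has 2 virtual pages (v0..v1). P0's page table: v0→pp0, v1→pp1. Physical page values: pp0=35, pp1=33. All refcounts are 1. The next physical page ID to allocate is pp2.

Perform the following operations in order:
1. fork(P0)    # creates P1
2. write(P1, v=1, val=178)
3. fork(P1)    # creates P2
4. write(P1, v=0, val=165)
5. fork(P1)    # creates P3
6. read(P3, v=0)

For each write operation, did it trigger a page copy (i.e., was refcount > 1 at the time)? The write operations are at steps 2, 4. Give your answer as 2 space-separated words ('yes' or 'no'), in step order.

Op 1: fork(P0) -> P1. 2 ppages; refcounts: pp0:2 pp1:2
Op 2: write(P1, v1, 178). refcount(pp1)=2>1 -> COPY to pp2. 3 ppages; refcounts: pp0:2 pp1:1 pp2:1
Op 3: fork(P1) -> P2. 3 ppages; refcounts: pp0:3 pp1:1 pp2:2
Op 4: write(P1, v0, 165). refcount(pp0)=3>1 -> COPY to pp3. 4 ppages; refcounts: pp0:2 pp1:1 pp2:2 pp3:1
Op 5: fork(P1) -> P3. 4 ppages; refcounts: pp0:2 pp1:1 pp2:3 pp3:2
Op 6: read(P3, v0) -> 165. No state change.

yes yes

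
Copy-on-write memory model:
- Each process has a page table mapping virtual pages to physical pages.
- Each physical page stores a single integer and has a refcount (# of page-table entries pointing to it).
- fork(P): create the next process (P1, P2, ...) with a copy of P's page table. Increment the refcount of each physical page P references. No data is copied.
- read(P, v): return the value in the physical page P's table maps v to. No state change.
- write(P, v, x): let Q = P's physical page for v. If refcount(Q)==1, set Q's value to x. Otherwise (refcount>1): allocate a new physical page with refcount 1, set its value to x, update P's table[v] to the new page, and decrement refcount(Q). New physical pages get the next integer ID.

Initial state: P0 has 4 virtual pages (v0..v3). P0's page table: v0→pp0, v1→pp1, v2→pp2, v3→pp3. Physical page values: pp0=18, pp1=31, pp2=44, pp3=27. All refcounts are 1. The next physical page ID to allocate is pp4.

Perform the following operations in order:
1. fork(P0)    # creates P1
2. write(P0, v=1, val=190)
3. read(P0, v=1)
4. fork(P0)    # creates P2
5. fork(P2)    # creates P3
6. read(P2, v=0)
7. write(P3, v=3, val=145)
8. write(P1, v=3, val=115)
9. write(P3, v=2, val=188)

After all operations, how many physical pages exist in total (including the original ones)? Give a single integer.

Op 1: fork(P0) -> P1. 4 ppages; refcounts: pp0:2 pp1:2 pp2:2 pp3:2
Op 2: write(P0, v1, 190). refcount(pp1)=2>1 -> COPY to pp4. 5 ppages; refcounts: pp0:2 pp1:1 pp2:2 pp3:2 pp4:1
Op 3: read(P0, v1) -> 190. No state change.
Op 4: fork(P0) -> P2. 5 ppages; refcounts: pp0:3 pp1:1 pp2:3 pp3:3 pp4:2
Op 5: fork(P2) -> P3. 5 ppages; refcounts: pp0:4 pp1:1 pp2:4 pp3:4 pp4:3
Op 6: read(P2, v0) -> 18. No state change.
Op 7: write(P3, v3, 145). refcount(pp3)=4>1 -> COPY to pp5. 6 ppages; refcounts: pp0:4 pp1:1 pp2:4 pp3:3 pp4:3 pp5:1
Op 8: write(P1, v3, 115). refcount(pp3)=3>1 -> COPY to pp6. 7 ppages; refcounts: pp0:4 pp1:1 pp2:4 pp3:2 pp4:3 pp5:1 pp6:1
Op 9: write(P3, v2, 188). refcount(pp2)=4>1 -> COPY to pp7. 8 ppages; refcounts: pp0:4 pp1:1 pp2:3 pp3:2 pp4:3 pp5:1 pp6:1 pp7:1

Answer: 8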